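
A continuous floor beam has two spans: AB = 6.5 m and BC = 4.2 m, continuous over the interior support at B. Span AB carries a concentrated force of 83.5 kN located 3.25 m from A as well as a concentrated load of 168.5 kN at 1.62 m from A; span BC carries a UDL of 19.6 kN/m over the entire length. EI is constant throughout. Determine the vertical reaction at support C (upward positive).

R_C = 3.887 kN

Insert a hinge at B; M_B is the redundant, and each span becomes simply supported.
Rotations at B on the released spans (each span's end-slope, ×1/EI):
  span AB: point load 83.5 at a = 3.25: Pab(L + a)/(6LEI) = 220.5/EI
  span AB: point load 168.5 at a = 1.62: Pab(L + a)/(6LEI) = 277.3/EI
  span BC: UDL 19.6: wL³/(24EI) = 60.51/EI
  relative rotation θ_0 = (497.8 + 60.51)/EI = 558.3/EI
A unit hogging moment at B produces rotation L₁/(3EI) + L₂/(3EI) = 3.567/EI.
Slope continuity at B: θ_0 = M_B·3.567/EI, so M_B = 558.3/3.567 = 156.5 kN·m (hogging).
Span BC, ΣM about C: R_B^{BC}·4.2 = 172.9 + 156.5, so R_B^{BC} = 78.43 kN and R_C = 82.32 − 78.43 = 3.887 kN.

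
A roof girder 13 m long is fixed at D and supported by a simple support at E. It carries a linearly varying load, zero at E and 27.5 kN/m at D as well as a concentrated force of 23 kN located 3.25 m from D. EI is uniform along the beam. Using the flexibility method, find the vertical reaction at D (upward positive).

Take the reaction at E as the redundant and release it; the primary structure is a cantilever fixed at D.
Downward deflection at the released point E due to the loads:
  triangular load, peak 27.5 at the fixed end: w₀L⁴/(30EI) = 26181/EI
  point load 23 at a = 3.25: Pa²(3L − a)/(6EI) = 1448/EI
  δ_0 = 27628/EI
Flexibility coefficient — unit upward force at E: δ_{EE} = L³/(3EI) = 732.3/EI.
Compatibility at E: δ_0 − R_E·δ_{EE} = 0, so R_E = 27628/732.3 = 37.73 kN.
Vertical equilibrium: R_D = ΣP − R_E = 201.8 − 37.73 = 164 kN.

R_D = 164 kN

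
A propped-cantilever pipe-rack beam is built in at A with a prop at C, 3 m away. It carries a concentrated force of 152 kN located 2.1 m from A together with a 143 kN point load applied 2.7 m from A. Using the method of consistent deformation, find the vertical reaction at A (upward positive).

R_A = 87.73 kN

Release the roller at C. Primary structure: cantilever fixed at A.
Downward deflection at the released point C due to the loads:
  point load 152 at a = 2.1: Pa²(3L − a)/(6EI) = 770.9/EI
  point load 143 at a = 2.7: Pa²(3L − a)/(6EI) = 1095/EI
  δ_0 = 1865/EI
Tip deflection under a unit load at C: L³/(3EI) = 9/EI.
Compatibility at C: δ_0 − R_C·δ_{CC} = 0, so R_C = 1865/9 = 207.3 kN.
Vertical equilibrium: R_A = ΣP − R_C = 295 − 207.3 = 87.73 kN.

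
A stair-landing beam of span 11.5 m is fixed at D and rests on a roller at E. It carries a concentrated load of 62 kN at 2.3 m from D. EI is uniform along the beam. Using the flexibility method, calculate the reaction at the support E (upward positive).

Take the reaction at E as the redundant and release it; the primary structure is a cantilever fixed at D.
Downward deflection at the released point E due to the loads:
  point load 62 at a = 2.3: Pa²(3L − a)/(6EI) = 1760/EI
Flexibility coefficient — unit upward force at E: δ_{EE} = L³/(3EI) = 507/EI.
Compatibility at E: δ_0 − R_E·δ_{EE} = 0, so R_E = 1760/507 = 3.472 kN.

R_E = 3.472 kN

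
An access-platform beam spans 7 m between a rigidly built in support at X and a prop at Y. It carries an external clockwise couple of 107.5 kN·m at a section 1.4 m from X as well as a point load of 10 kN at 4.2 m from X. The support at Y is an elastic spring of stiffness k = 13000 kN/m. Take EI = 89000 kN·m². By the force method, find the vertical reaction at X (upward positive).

R_X = -1.9 kN

Choose R_Y as the redundant. The primary structure is the cantilever fixed at X.
Deflection at Y on the released cantilever, summing each load's contribution:
  clockwise couple 107.5 at a = 1.4: M₀a(2L − a)/(2EI) = 948.1/EI
  point load 10 at a = 4.2: Pa²(3L − a)/(6EI) = 493.9/EI
  δ_0 = 1442/EI
Flexibility coefficient — unit upward force at Y: δ_{YY} = L³/(3EI) = 114.3/EI.
With EI = 89000 kN·m²: δ_0 = 0.016203 m and δ_{YY} = 0.001285 m/kN.
Compatibility — the spring shortens by R_Y/k under the reaction it provides: δ_0 − R_Y·δ_{YY} = R_Y/k. With 1/k = 0.000077 m/kN, R_Y = δ_0 / (δ_{YY} + 1/k) = 0.016203 / (0.001285 + 0.000077) = 11.9 kN.
Vertical equilibrium: R_X = ΣP − R_Y = 10 − 11.9 = -1.9 kN.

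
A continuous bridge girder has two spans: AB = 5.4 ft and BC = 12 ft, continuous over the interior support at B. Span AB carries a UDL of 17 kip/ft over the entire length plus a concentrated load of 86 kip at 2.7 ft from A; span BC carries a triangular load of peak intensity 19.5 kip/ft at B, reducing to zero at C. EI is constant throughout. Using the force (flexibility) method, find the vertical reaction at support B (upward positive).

Release continuity at B by inserting a hinge; the redundant is the internal moment M_B. The primary structure is two simply-supported spans AB and BC.
Discontinuity in slope at B on the released structure — sum the simple-span end rotations:
  span AB: UDL 17: wL³/(24EI) = 111.5/EI
  span AB: point load 86 at a = 2.7: Pab(L + a)/(6LEI) = 156.7/EI
  span BC: triangular load, peak 19.5: w₀L³/(45EI) = 748.8/EI
  relative rotation θ_0 = (268.3 + 748.8)/EI = 1017/EI
A unit hogging moment at B produces rotation L₁/(3EI) + L₂/(3EI) = 5.8/EI.
Compatibility: M_B·(L₁+L₂)/(3EI) = θ_0, giving M_B = 175.4 kip·ft (hogging).
Span AB, ΣM about A with M_B applied at B: R_B^{AB}·5.4 = 480.1 + 175.4, so R_B^{AB} = 121.4 kip and R_A = 177.8 − 121.4 = 56.43 kip.
Span BC, ΣM about C: R_B^{BC}·12 = 936 + 175.4, so R_B^{BC} = 92.61 kip and R_C = 117 − 92.61 = 24.39 kip.
R_B = 121.4 + 92.61 = 214 kip.

R_B = 214 kip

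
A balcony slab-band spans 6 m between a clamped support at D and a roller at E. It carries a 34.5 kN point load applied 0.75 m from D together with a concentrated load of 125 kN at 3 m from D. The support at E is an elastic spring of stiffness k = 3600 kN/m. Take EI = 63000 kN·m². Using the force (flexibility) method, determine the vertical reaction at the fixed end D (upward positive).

Take the reaction at E as the redundant and release it; the primary structure is a cantilever fixed at D.
Free-end deflection of the primary structure under the applied loading (downward +):
  point load 34.5 at a = 0.75: Pa²(3L − a)/(6EI) = 55.79/EI
  point load 125 at a = 3: Pa²(3L − a)/(6EI) = 2812/EI
  δ_0 = 2868/EI
Tip deflection under a unit load at E: L³/(3EI) = 72/EI.
With EI = 63000 kN·m²: δ_0 = 0.045528 m and δ_{EE} = 0.001143 m/kN.
Compatibility — the spring shortens by R_E/k under the reaction it provides: δ_0 − R_E·δ_{EE} = R_E/k. With 1/k = 0.000278 m/kN, R_E = δ_0 / (δ_{EE} + 1/k) = 0.045528 / (0.001143 + 0.000278) = 32.05 kN.
Vertical equilibrium: R_D = ΣP − R_E = 159.5 − 32.05 = 127.5 kN.

R_D = 127.5 kN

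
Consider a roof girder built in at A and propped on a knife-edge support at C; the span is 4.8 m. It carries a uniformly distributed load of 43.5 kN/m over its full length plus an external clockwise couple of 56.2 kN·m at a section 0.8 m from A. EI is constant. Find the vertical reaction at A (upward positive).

Remove the prop at C; the released (primary) structure is a cantilever built in at A.
Primary-structure tip deflection at C by superposition:
  UDL 43.5: wL⁴/(8EI) = 2886/EI
  clockwise couple 56.2 at a = 0.8: M₀a(2L − a)/(2EI) = 197.8/EI
  δ_0 = 3084/EI
Flexibility coefficient — unit upward force at C: δ_{CC} = L³/(3EI) = 36.86/EI.
Compatibility at C: δ_0 − R_C·δ_{CC} = 0, so R_C = 3084/36.86 = 83.67 kN.
Vertical equilibrium: R_A = ΣP − R_C = 208.8 − 83.67 = 125.1 kN.

R_A = 125.1 kN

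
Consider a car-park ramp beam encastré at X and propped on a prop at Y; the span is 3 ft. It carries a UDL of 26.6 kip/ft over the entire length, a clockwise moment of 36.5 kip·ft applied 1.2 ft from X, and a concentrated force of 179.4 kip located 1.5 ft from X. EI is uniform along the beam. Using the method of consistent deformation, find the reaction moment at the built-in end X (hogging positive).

M_X = 132.3 kip·ft

Remove the prop at Y; the released (primary) structure is a cantilever built in at X.
Downward deflection at the released point Y due to the loads:
  UDL 26.6: wL⁴/(8EI) = 269.3/EI
  clockwise couple 36.5 at a = 1.2: M₀a(2L − a)/(2EI) = 105.1/EI
  point load 179.4 at a = 1.5: Pa²(3L − a)/(6EI) = 504.6/EI
  δ_0 = 879/EI
Tip deflection under a unit load at Y: L³/(3EI) = 9/EI.
The prop prevents deflection at Y: R_Y = δ_0/δ_{YY} = 879/9 = 97.67 kip.
Moment equilibrium about X: M_X = Σ(load moments about X) − R_Y·L = 425.3 − 97.67×3 = 132.3 kip·ft.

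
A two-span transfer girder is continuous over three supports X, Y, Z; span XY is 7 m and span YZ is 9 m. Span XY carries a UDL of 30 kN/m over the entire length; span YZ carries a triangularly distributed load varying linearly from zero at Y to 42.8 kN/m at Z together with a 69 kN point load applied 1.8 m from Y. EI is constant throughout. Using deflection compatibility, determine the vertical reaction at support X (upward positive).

R_X = 70.08 kN

Take M_Y as the redundant. Released structure: two simple spans XY and YZ with a hinge at Y.
End slopes at the hinge Y, treating each span as simply supported:
  span XY: UDL 30: wL³/(24EI) = 428.8/EI
  span YZ: triangular load, peak 42.8: 7w₀L³/(360EI) = 606.7/EI
  span YZ: point load 69 at a = 1.8: Pab(L + b)/(6LEI) = 268.3/EI
  relative rotation θ_0 = (428.8 + 875)/EI = 1304/EI
A unit hogging moment at Y produces rotation L₁/(3EI) + L₂/(3EI) = 5.333/EI.
Slope continuity at Y: θ_0 = M_Y·5.333/EI, so M_Y = 1304/5.333 = 244.4 kN·m (hogging).
Span XY, ΣM about X with M_Y applied at Y: R_Y^{XY}·7 = 735 + 244.4, so R_Y^{XY} = 139.9 kN and R_X = 210 − 139.9 = 70.08 kN.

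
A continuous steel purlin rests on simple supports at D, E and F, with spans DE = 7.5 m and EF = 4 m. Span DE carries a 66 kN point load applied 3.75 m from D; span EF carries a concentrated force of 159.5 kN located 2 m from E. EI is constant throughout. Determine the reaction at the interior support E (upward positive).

Insert a hinge at E; M_E is the redundant, and each span becomes simply supported.
End slopes at the hinge E, treating each span as simply supported:
  span DE: point load 66 at a = 3.75: Pab(L + a)/(6LEI) = 232/EI
  span EF: point load 159.5 at a = 2: Pab(L + b)/(6LEI) = 159.5/EI
  relative rotation θ_0 = (232 + 159.5)/EI = 391.5/EI
A unit hogging moment at E produces rotation L₁/(3EI) + L₂/(3EI) = 3.833/EI.
Compatibility: M_E·(L₁+L₂)/(3EI) = θ_0, giving M_E = 102.1 kN·m (hogging).
Span DE, ΣM about D with M_E applied at E: R_E^{DE}·7.5 = 247.5 + 102.1, so R_E^{DE} = 46.62 kN and R_D = 66 − 46.62 = 19.38 kN.
Span EF, ΣM about F: R_E^{EF}·4 = 319 + 102.1, so R_E^{EF} = 105.3 kN and R_F = 159.5 − 105.3 = 54.22 kN.
R_E = 46.62 + 105.3 = 151.9 kN.

R_E = 151.9 kN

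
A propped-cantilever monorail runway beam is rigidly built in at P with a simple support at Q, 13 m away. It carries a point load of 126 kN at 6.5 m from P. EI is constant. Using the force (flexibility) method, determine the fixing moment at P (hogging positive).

Choose R_Q as the redundant. The primary structure is the cantilever fixed at P.
Downward deflection at the released point Q due to the loads:
  point load 126 at a = 6.5: Pa²(3L − a)/(6EI) = 28836/EI
Tip deflection under a unit load at Q: L³/(3EI) = 732.3/EI.
The prop prevents deflection at Q: R_Q = δ_0/δ_{QQ} = 28836/732.3 = 39.38 kN.
Moment equilibrium about P: M_P = Σ(load moments about P) − R_Q·L = 819 − 39.38×13 = 307.1 kN·m.

M_P = 307.1 kN·m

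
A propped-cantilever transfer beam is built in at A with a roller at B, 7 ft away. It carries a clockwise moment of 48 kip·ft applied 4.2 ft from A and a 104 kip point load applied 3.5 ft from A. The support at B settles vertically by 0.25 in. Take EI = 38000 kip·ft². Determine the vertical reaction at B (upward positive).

Remove the prop at B; the released (primary) structure is a cantilever built in at A.
Deflection at B on the released cantilever, summing each load's contribution:
  clockwise couple 48 at a = 4.2: M₀a(2L − a)/(2EI) = 987.8/EI
  point load 104 at a = 3.5: Pa²(3L − a)/(6EI) = 3716/EI
  δ_0 = 4704/EI
Flexibility coefficient — unit upward force at B: δ_{BB} = L³/(3EI) = 114.3/EI.
With EI = 38000 kip·ft²: δ_0 = 0.12378 ft and δ_{BB} = 0.003009 ft/kip.
Compatibility — the beam at B must follow the support down by 0.02083 ft: δ_0 − R_B·δ_{BB} = 0.02083, so R_B = (0.12378 − 0.02083)/0.003009 = 34.22 kip.

R_B = 34.22 kip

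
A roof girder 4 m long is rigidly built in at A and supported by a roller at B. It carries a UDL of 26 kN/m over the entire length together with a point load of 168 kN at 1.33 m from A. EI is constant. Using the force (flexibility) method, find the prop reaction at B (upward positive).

Release the roller at B. Primary structure: cantilever fixed at A.
Free-end deflection of the primary structure under the applied loading (downward +):
  UDL 26: wL⁴/(8EI) = 832/EI
  point load 168 at a = 1.33: Pa²(3L − a)/(6EI) = 528.5/EI
  δ_0 = 1360/EI
Tip deflection under a unit load at B: L³/(3EI) = 21.33/EI.
Compatibility at B: δ_0 − R_B·δ_{BB} = 0, so R_B = 1360/21.33 = 63.77 kN.

R_B = 63.77 kN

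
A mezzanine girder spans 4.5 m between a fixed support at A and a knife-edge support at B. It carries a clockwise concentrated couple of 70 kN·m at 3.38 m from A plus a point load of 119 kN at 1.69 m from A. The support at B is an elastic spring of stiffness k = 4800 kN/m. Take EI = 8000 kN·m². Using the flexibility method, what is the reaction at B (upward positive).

R_B = 41.63 kN

Remove the prop at B; the released (primary) structure is a cantilever built in at A.
Primary-structure tip deflection at B by superposition:
  clockwise couple 70 at a = 3.38: M₀a(2L − a)/(2EI) = 664.8/EI
  point load 119 at a = 1.69: Pa²(3L − a)/(6EI) = 669/EI
  δ_0 = 1334/EI
Tip deflection under a unit load at B: L³/(3EI) = 30.38/EI.
With EI = 8000 kN·m²: δ_0 = 0.16673 m and δ_{BB} = 0.003797 m/kN.
Compatibility — the spring shortens by R_B/k under the reaction it provides: δ_0 − R_B·δ_{BB} = R_B/k. With 1/k = 0.000208 m/kN, R_B = δ_0 / (δ_{BB} + 1/k) = 0.16673 / (0.003797 + 0.000208) = 41.63 kN.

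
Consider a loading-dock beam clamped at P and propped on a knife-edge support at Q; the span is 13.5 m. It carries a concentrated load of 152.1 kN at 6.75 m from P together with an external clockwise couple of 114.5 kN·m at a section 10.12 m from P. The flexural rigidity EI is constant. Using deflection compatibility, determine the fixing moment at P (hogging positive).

M_P = 338.5 kN·m

Choose R_Q as the redundant. The primary structure is the cantilever fixed at P.
Downward deflection at the released point Q due to the loads:
  point load 152.1 at a = 6.75: Pa²(3L − a)/(6EI) = 38982/EI
  clockwise couple 114.5 at a = 10.12: M₀a(2L − a)/(2EI) = 9780/EI
  δ_0 = 48761/EI
Tip deflection under a unit load at Q: L³/(3EI) = 820.1/EI.
Compatibility at Q: δ_0 − R_Q·δ_{QQ} = 0, so R_Q = 48761/820.1 = 59.46 kN.
Moment equilibrium about P: M_P = Σ(load moments about P) − R_Q·L = 1141 − 59.46×13.5 = 338.5 kN·m.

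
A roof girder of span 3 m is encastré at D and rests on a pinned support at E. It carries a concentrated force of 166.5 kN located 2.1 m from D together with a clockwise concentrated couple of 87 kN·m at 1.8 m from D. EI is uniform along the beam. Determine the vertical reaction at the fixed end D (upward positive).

R_D = 36.14 kN

Remove the prop at E; the released (primary) structure is a cantilever built in at D.
Downward deflection at the released point E due to the loads:
  point load 166.5 at a = 2.1: Pa²(3L − a)/(6EI) = 844.4/EI
  clockwise couple 87 at a = 1.8: M₀a(2L − a)/(2EI) = 328.9/EI
  δ_0 = 1173/EI
Flexibility coefficient — unit upward force at E: δ_{EE} = L³/(3EI) = 9/EI.
Compatibility at E: δ_0 − R_E·δ_{EE} = 0, so R_E = 1173/9 = 130.4 kN.
Vertical equilibrium: R_D = ΣP − R_E = 166.5 − 130.4 = 36.14 kN.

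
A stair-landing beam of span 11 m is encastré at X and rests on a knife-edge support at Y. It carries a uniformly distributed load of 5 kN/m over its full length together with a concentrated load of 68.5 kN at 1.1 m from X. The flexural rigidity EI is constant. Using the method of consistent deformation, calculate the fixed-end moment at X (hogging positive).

M_X = 140 kN·m

Remove the prop at Y; the released (primary) structure is a cantilever built in at X.
Deflection at Y on the released cantilever, summing each load's contribution:
  UDL 5: wL⁴/(8EI) = 9151/EI
  point load 68.5 at a = 1.1: Pa²(3L − a)/(6EI) = 440.7/EI
  δ_0 = 9591/EI
Tip deflection under a unit load at Y: L³/(3EI) = 443.7/EI.
Compatibility at Y: δ_0 − R_Y·δ_{YY} = 0, so R_Y = 9591/443.7 = 21.62 kN.
Moment equilibrium about X: M_X = Σ(load moments about X) − R_Y·L = 377.9 − 21.62×11 = 140 kN·m.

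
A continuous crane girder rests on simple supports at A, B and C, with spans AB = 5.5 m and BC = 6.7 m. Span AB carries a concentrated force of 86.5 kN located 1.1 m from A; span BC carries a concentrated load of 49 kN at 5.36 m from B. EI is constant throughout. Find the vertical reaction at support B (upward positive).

Insert a hinge at B; M_B is the redundant, and each span becomes simply supported.
Discontinuity in slope at B on the released structure — sum the simple-span end rotations:
  span AB: point load 86.5 at a = 1.1: Pab(L + a)/(6LEI) = 83.73/EI
  span BC: point load 49 at a = 5.36: Pab(L + b)/(6LEI) = 70.39/EI
  relative rotation θ_0 = (83.73 + 70.39)/EI = 154.1/EI
A unit hogging moment at B produces rotation L₁/(3EI) + L₂/(3EI) = 4.067/EI.
Slope continuity at B: θ_0 = M_B·4.067/EI, so M_B = 154.1/4.067 = 37.9 kN·m (hogging).
Span AB, ΣM about A with M_B applied at B: R_B^{AB}·5.5 = 95.15 + 37.9, so R_B^{AB} = 24.19 kN and R_A = 86.5 − 24.19 = 62.31 kN.
Span BC, ΣM about C: R_B^{BC}·6.7 = 65.66 + 37.9, so R_B^{BC} = 15.46 kN and R_C = 49 − 15.46 = 33.54 kN.
R_B = 24.19 + 15.46 = 39.65 kN.

R_B = 39.65 kN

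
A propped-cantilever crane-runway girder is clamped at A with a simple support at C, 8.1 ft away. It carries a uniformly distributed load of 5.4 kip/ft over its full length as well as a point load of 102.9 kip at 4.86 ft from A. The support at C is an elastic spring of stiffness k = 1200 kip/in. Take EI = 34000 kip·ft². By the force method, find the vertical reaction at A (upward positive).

Choose R_C as the redundant. The primary structure is the cantilever fixed at A.
Primary-structure tip deflection at C by superposition:
  UDL 5.4: wL⁴/(8EI) = 2906/EI
  point load 102.9 at a = 4.86: Pa²(3L − a)/(6EI) = 7875/EI
  δ_0 = 10780/EI
Flexibility coefficient — unit upward force at C: δ_{CC} = L³/(3EI) = 177.1/EI.
With EI = 34000 kip·ft²: δ_0 = 0.31707 ft and δ_{CC} = 0.00521 ft/kip.
Compatibility — the spring shortens by R_C/k under the reaction it provides: δ_0 − R_C·δ_{CC} = R_C/k. With 1/k = 1/(1200×12) ft/kip = 0.000069 ft/kip, R_C = δ_0 / (δ_{CC} + 1/k) = 0.31707 / (0.00521 + 0.000069) = 60.05 kip.
Vertical equilibrium: R_A = ΣP − R_C = 146.6 − 60.05 = 86.59 kip.

R_A = 86.59 kip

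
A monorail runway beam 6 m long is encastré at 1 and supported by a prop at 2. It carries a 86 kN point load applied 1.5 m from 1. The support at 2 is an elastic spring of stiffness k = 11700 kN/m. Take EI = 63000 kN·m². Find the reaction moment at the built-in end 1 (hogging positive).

M_1 = 87.74 kN·m

Choose R_2 as the redundant. The primary structure is the cantilever fixed at 1.
Downward deflection at the released point 2 due to the loads:
  point load 86 at a = 1.5: Pa²(3L − a)/(6EI) = 532.1/EI
Tip deflection under a unit load at 2: L³/(3EI) = 72/EI.
With EI = 63000 kN·m²: δ_0 = 0.008446 m and δ_{22} = 0.001143 m/kN.
Compatibility — the spring shortens by R_2/k under the reaction it provides: δ_0 − R_2·δ_{22} = R_2/k. With 1/k = 0.000085 m/kN, R_2 = δ_0 / (δ_{22} + 1/k) = 0.008446 / (0.001143 + 0.000085) = 6.876 kN.
Moment equilibrium about 1: M_1 = Σ(load moments about 1) − R_2·L = 129 − 6.876×6 = 87.74 kN·m.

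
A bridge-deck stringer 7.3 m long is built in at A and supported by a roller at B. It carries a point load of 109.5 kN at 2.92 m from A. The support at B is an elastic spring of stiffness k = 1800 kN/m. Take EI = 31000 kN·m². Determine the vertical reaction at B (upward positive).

R_B = 20.11 kN

Take the reaction at B as the redundant and release it; the primary structure is a cantilever fixed at A.
Downward deflection at the released point B due to the loads:
  point load 109.5 at a = 2.92: Pa²(3L − a)/(6EI) = 2953/EI
Flexibility coefficient — unit upward force at B: δ_{BB} = L³/(3EI) = 129.7/EI.
With EI = 31000 kN·m²: δ_0 = 0.095272 m and δ_{BB} = 0.004183 m/kN.
Compatibility — the spring shortens by R_B/k under the reaction it provides: δ_0 − R_B·δ_{BB} = R_B/k. With 1/k = 0.000556 m/kN, R_B = δ_0 / (δ_{BB} + 1/k) = 0.095272 / (0.004183 + 0.000556) = 20.11 kN.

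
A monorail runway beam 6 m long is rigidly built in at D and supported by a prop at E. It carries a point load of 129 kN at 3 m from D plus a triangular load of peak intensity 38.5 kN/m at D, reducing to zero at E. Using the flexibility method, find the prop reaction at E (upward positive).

Choose R_E as the redundant. The primary structure is the cantilever fixed at D.
Downward deflection at the released point E due to the loads:
  point load 129 at a = 3: Pa²(3L − a)/(6EI) = 2902/EI
  triangular load, peak 38.5 at the fixed end: w₀L⁴/(30EI) = 1663/EI
  δ_0 = 4566/EI
Tip deflection under a unit load at E: L³/(3EI) = 72/EI.
Compatibility at E: δ_0 − R_E·δ_{EE} = 0, so R_E = 4566/72 = 63.41 kN.

R_E = 63.41 kN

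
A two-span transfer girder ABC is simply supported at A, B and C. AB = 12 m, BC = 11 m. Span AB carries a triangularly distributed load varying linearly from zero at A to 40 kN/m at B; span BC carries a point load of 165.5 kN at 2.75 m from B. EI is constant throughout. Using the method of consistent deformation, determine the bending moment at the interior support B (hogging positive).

M_B = 343.2 kN·m

Take M_B as the redundant. Released structure: two simple spans AB and BC with a hinge at B.
Rotations at B on the released spans (each span's end-slope, ×1/EI):
  span AB: triangular load, peak 40: w₀L³/(45EI) = 1536/EI
  span BC: point load 165.5 at a = 2.75: Pab(L + b)/(6LEI) = 1095/EI
  relative rotation θ_0 = (1536 + 1095)/EI = 2631/EI
A unit hogging moment at B produces rotation L₁/(3EI) + L₂/(3EI) = 7.667/EI.
Slope continuity at B: θ_0 = M_B·7.667/EI, so M_B = 2631/7.667 = 343.2 kN·m (hogging).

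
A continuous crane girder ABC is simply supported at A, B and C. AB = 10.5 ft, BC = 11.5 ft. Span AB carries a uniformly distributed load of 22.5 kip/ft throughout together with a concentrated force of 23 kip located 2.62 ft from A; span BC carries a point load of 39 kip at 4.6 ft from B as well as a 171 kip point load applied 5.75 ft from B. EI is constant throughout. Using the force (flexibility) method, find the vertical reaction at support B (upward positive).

R_B = 305.5 kip

Take M_B as the redundant. Released structure: two simple spans AB and BC with a hinge at B.
Rotations at B on the released spans (each span's end-slope, ×1/EI):
  span AB: UDL 22.5: wL³/(24EI) = 1085/EI
  span AB: point load 23 at a = 2.62: Pab(L + a)/(6LEI) = 98.89/EI
  span BC: point load 39 at a = 4.6: Pab(L + b)/(6LEI) = 330.1/EI
  span BC: point load 171 at a = 5.75: Pab(L + b)/(6LEI) = 1413/EI
  relative rotation θ_0 = (1184 + 1744)/EI = 2928/EI
A unit hogging moment at B produces rotation L₁/(3EI) + L₂/(3EI) = 7.333/EI.
Compatibility: M_B·(L₁+L₂)/(3EI) = θ_0, giving M_B = 399.2 kip·ft (hogging).
Span AB, ΣM about A with M_B applied at B: R_B^{AB}·10.5 = 1301 + 399.2, so R_B^{AB} = 161.9 kip and R_A = 259.2 − 161.9 = 97.36 kip.
Span BC, ΣM about C: R_B^{BC}·11.5 = 1252 + 399.2, so R_B^{BC} = 143.6 kip and R_C = 210 − 143.6 = 66.38 kip.
R_B = 161.9 + 143.6 = 305.5 kip.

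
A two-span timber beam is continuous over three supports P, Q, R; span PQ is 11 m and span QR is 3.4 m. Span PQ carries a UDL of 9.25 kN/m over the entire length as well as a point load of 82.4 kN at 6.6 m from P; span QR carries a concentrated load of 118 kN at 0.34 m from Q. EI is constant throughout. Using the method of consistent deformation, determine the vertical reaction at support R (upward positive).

Release continuity at Q by inserting a hinge; the redundant is the internal moment M_Q. The primary structure is two simply-supported spans PQ and QR.
End slopes at the hinge Q, treating each span as simply supported:
  span PQ: UDL 9.25: wL³/(24EI) = 513/EI
  span PQ: point load 82.4 at a = 6.6: Pab(L + a)/(6LEI) = 638.1/EI
  span QR: point load 118 at a = 0.34: Pab(L + b)/(6LEI) = 38.88/EI
  relative rotation θ_0 = (1151 + 38.88)/EI = 1190/EI
A unit hogging moment at Q produces rotation L₁/(3EI) + L₂/(3EI) = 4.8/EI.
Compatibility: M_Q·(L₁+L₂)/(3EI) = θ_0, giving M_Q = 247.9 kN·m (hogging).
Span QR, ΣM about R: R_Q^{QR}·3.4 = 361.1 + 247.9, so R_Q^{QR} = 179.1 kN and R_R = 118 − 179.1 = -61.11 kN.

R_R = -61.11 kN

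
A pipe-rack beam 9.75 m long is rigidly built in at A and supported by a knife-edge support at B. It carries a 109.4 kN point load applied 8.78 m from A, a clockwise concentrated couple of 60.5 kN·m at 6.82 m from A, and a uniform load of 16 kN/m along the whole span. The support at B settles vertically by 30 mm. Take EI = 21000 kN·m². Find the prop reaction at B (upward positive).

R_B = 158.1 kN

Release the roller at B. Primary structure: cantilever fixed at A.
Deflection at B on the released cantilever, summing each load's contribution:
  point load 109.4 at a = 8.78: Pa²(3L − a)/(6EI) = 28772/EI
  clockwise couple 60.5 at a = 6.82: M₀a(2L − a)/(2EI) = 2616/EI
  UDL 16: wL⁴/(8EI) = 18074/EI
  δ_0 = 49462/EI
Tip deflection under a unit load at B: L³/(3EI) = 309/EI.
With EI = 21000 kN·m²: δ_0 = 2.3553 m and δ_{BB} = 0.014712 m/kN.
Compatibility — the beam at B must follow the support down by 0.03 m: δ_0 − R_B·δ_{BB} = 0.03, so R_B = (2.3553 − 0.03)/0.014712 = 158.1 kN.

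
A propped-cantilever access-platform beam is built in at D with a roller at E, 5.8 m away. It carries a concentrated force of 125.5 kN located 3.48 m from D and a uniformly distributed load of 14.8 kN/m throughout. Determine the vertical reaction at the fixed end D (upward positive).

Choose R_E as the redundant. The primary structure is the cantilever fixed at D.
Free-end deflection of the primary structure under the applied loading (downward +):
  point load 125.5 at a = 3.48: Pa²(3L − a)/(6EI) = 3526/EI
  UDL 14.8: wL⁴/(8EI) = 2094/EI
  δ_0 = 5620/EI
Tip deflection under a unit load at E: L³/(3EI) = 65.04/EI.
The prop prevents deflection at E: R_E = δ_0/δ_{EE} = 5620/65.04 = 86.41 kN.
Vertical equilibrium: R_D = ΣP − R_E = 211.3 − 86.41 = 124.9 kN.

R_D = 124.9 kN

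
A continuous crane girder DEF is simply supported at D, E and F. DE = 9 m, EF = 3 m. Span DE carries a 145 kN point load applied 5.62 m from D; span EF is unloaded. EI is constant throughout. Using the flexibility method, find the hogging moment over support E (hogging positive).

M_E = 186.4 kN·m

Insert a hinge at E; M_E is the redundant, and each span becomes simply supported.
End slopes at the hinge E, treating each span as simply supported:
  span DE: point load 145 at a = 5.62: Pab(L + a)/(6LEI) = 745.7/EI
  relative rotation θ_0 = (745.7 + 0)/EI = 745.7/EI
A unit hogging moment at E produces rotation L₁/(3EI) + L₂/(3EI) = 4/EI.
Slope continuity at E: θ_0 = M_E·4/EI, so M_E = 745.7/4 = 186.4 kN·m (hogging).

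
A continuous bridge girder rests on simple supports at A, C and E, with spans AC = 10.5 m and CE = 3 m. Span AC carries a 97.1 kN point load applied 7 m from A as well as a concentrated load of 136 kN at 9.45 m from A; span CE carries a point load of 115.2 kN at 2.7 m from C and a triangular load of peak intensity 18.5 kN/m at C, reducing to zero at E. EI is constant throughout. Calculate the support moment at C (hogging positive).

M_C = 248.1 kN·m

Insert a hinge at C; M_C is the redundant, and each span becomes simply supported.
End slopes at the hinge C, treating each span as simply supported:
  span AC: point load 97.1 at a = 7: Pab(L + a)/(6LEI) = 660.8/EI
  span AC: point load 136 at a = 9.45: Pab(L + a)/(6LEI) = 427.3/EI
  span CE: point load 115.2 at a = 2.7: Pab(L + b)/(6LEI) = 17.11/EI
  span CE: triangular load, peak 18.5: w₀L³/(45EI) = 11.1/EI
  relative rotation θ_0 = (1088 + 28.21)/EI = 1116/EI
A unit hogging moment at C produces rotation L₁/(3EI) + L₂/(3EI) = 4.5/EI.
Compatibility: M_C·(L₁+L₂)/(3EI) = θ_0, giving M_C = 248.1 kN·m (hogging).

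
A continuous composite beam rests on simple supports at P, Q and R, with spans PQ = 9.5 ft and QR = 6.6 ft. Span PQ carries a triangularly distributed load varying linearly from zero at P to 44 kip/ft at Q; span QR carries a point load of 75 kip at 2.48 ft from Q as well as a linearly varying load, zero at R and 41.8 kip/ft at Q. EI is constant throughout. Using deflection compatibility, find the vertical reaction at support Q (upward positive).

R_Q = 340.9 kip

Insert a hinge at Q; M_Q is the redundant, and each span becomes simply supported.
Rotations at Q on the released spans (each span's end-slope, ×1/EI):
  span PQ: triangular load, peak 44: w₀L³/(45EI) = 838.3/EI
  span QR: point load 75 at a = 2.48: Pab(L + b)/(6LEI) = 207.4/EI
  span QR: triangular load, peak 41.8: w₀L³/(45EI) = 267.1/EI
  relative rotation θ_0 = (838.3 + 474.5)/EI = 1313/EI
A unit hogging moment at Q produces rotation L₁/(3EI) + L₂/(3EI) = 5.367/EI.
Compatibility: M_Q·(L₁+L₂)/(3EI) = θ_0, giving M_Q = 244.6 kip·ft (hogging).
Span PQ, ΣM about P with M_Q applied at Q: R_Q^{PQ}·9.5 = 1324 + 244.6, so R_Q^{PQ} = 165.1 kip and R_P = 209 − 165.1 = 43.92 kip.
Span QR, ΣM about R: R_Q^{QR}·6.6 = 915.9 + 244.6, so R_Q^{QR} = 175.8 kip and R_R = 212.9 − 175.8 = 37.1 kip.
R_Q = 165.1 + 175.8 = 340.9 kip.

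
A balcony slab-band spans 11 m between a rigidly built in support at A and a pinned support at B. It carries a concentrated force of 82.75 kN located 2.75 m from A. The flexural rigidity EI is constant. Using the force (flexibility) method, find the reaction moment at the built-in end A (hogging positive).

Remove the prop at B; the released (primary) structure is a cantilever built in at A.
Free-end deflection of the primary structure under the applied loading (downward +):
  point load 82.75 at a = 2.75: Pa²(3L − a)/(6EI) = 3155/EI
Tip deflection under a unit load at B: L³/(3EI) = 443.7/EI.
The prop prevents deflection at B: R_B = δ_0/δ_{BB} = 3155/443.7 = 7.111 kN.
Moment equilibrium about A: M_A = Σ(load moments about A) − R_B·L = 227.6 − 7.111×11 = 149.3 kN·m.

M_A = 149.3 kN·m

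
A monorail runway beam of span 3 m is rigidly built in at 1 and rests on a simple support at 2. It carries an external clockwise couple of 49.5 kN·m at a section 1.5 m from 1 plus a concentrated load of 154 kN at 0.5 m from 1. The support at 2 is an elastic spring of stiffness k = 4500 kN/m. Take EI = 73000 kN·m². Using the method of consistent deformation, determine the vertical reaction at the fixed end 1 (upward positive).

Choose R_2 as the redundant. The primary structure is the cantilever fixed at 1.
Deflection at 2 on the released cantilever, summing each load's contribution:
  clockwise couple 49.5 at a = 1.5: M₀a(2L − a)/(2EI) = 167.1/EI
  point load 154 at a = 0.5: Pa²(3L − a)/(6EI) = 54.54/EI
  δ_0 = 221.6/EI
Tip deflection under a unit load at 2: L³/(3EI) = 9/EI.
With EI = 73000 kN·m²: δ_0 = 0.003036 m and δ_{22} = 0.000123 m/kN.
Compatibility — the spring shortens by R_2/k under the reaction it provides: δ_0 − R_2·δ_{22} = R_2/k. With 1/k = 0.000222 m/kN, R_2 = δ_0 / (δ_{22} + 1/k) = 0.003036 / (0.000123 + 0.000222) = 8.786 kN.
Vertical equilibrium: R_1 = ΣP − R_2 = 154 − 8.786 = 145.2 kN.

R_1 = 145.2 kN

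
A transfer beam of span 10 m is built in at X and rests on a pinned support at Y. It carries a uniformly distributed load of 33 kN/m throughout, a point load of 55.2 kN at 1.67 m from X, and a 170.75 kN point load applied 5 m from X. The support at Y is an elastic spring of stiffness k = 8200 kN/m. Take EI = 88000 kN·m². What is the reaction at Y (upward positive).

Choose R_Y as the redundant. The primary structure is the cantilever fixed at X.
Free-end deflection of the primary structure under the applied loading (downward +):
  UDL 33: wL⁴/(8EI) = 41250/EI
  point load 55.2 at a = 1.67: Pa²(3L − a)/(6EI) = 726.9/EI
  point load 170.75 at a = 5: Pa²(3L − a)/(6EI) = 17786/EI
  δ_0 = 59763/EI
Flexibility coefficient — unit upward force at Y: δ_{YY} = L³/(3EI) = 333.3/EI.
With EI = 88000 kN·m²: δ_0 = 0.67913 m and δ_{YY} = 0.003788 m/kN.
Compatibility — the spring shortens by R_Y/k under the reaction it provides: δ_0 − R_Y·δ_{YY} = R_Y/k. With 1/k = 0.000122 m/kN, R_Y = δ_0 / (δ_{YY} + 1/k) = 0.67913 / (0.003788 + 0.000122) = 173.7 kN.

R_Y = 173.7 kN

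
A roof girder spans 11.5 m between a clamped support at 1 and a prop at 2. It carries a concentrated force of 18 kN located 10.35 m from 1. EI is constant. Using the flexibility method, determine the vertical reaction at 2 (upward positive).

R_2 = 15.31 kN

Choose R_2 as the redundant. The primary structure is the cantilever fixed at 1.
Downward deflection at the released point 2 due to the loads:
  point load 18 at a = 10.35: Pa²(3L − a)/(6EI) = 7761/EI
Flexibility coefficient — unit upward force at 2: δ_{22} = L³/(3EI) = 507/EI.
Compatibility at 2: δ_0 − R_2·δ_{22} = 0, so R_2 = 7761/507 = 15.31 kN.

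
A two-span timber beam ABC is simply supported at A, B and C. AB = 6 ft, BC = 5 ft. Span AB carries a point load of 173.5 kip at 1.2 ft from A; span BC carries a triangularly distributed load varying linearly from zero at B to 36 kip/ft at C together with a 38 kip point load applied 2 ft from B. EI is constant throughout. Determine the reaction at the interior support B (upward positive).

R_B = 122.3 kip

Insert a hinge at B; M_B is the redundant, and each span becomes simply supported.
End slopes at the hinge B, treating each span as simply supported:
  span AB: point load 173.5 at a = 1.2: Pab(L + a)/(6LEI) = 199.9/EI
  span BC: triangular load, peak 36: 7w₀L³/(360EI) = 87.5/EI
  span BC: point load 38 at a = 2: Pab(L + b)/(6LEI) = 60.8/EI
  relative rotation θ_0 = (199.9 + 148.3)/EI = 348.2/EI
A unit hogging moment at B produces rotation L₁/(3EI) + L₂/(3EI) = 3.667/EI.
Slope continuity at B: θ_0 = M_B·3.667/EI, so M_B = 348.2/3.667 = 94.96 kip·ft (hogging).
Span AB, ΣM about A with M_B applied at B: R_B^{AB}·6 = 208.2 + 94.96, so R_B^{AB} = 50.53 kip and R_A = 173.5 − 50.53 = 123 kip.
Span BC, ΣM about C: R_B^{BC}·5 = 264 + 94.96, so R_B^{BC} = 71.79 kip and R_C = 128 − 71.79 = 56.21 kip.
R_B = 50.53 + 71.79 = 122.3 kip.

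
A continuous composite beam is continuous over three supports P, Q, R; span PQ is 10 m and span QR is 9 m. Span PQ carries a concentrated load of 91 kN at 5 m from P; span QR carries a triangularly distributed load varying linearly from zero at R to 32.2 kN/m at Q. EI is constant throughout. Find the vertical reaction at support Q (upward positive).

Take M_Q as the redundant. Released structure: two simple spans PQ and QR with a hinge at Q.
Rotations at Q on the released spans (each span's end-slope, ×1/EI):
  span PQ: point load 91 at a = 5: Pab(L + a)/(6LEI) = 568.8/EI
  span QR: triangular load, peak 32.2: w₀L³/(45EI) = 521.6/EI
  relative rotation θ_0 = (568.8 + 521.6)/EI = 1090/EI
A unit hogging moment at Q produces rotation L₁/(3EI) + L₂/(3EI) = 6.333/EI.
Compatibility: M_Q·(L₁+L₂)/(3EI) = θ_0, giving M_Q = 172.2 kN·m (hogging).
Span PQ, ΣM about P with M_Q applied at Q: R_Q^{PQ}·10 = 455 + 172.2, so R_Q^{PQ} = 62.72 kN and R_P = 91 − 62.72 = 28.28 kN.
Span QR, ΣM about R: R_Q^{QR}·9 = 869.4 + 172.2, so R_Q^{QR} = 115.7 kN and R_R = 144.9 − 115.7 = 29.17 kN.
R_Q = 62.72 + 115.7 = 178.4 kN.

R_Q = 178.4 kN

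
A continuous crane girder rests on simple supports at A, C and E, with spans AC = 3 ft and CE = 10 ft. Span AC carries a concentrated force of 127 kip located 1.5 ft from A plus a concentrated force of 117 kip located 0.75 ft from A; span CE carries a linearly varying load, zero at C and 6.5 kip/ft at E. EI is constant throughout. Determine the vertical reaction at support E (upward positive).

Release continuity at C by inserting a hinge; the redundant is the internal moment M_C. The primary structure is two simply-supported spans AC and CE.
End slopes at the hinge C, treating each span as simply supported:
  span AC: point load 127 at a = 1.5: Pab(L + a)/(6LEI) = 71.44/EI
  span AC: point load 117 at a = 0.75: Pab(L + a)/(6LEI) = 41.13/EI
  span CE: triangular load, peak 6.5: 7w₀L³/(360EI) = 126.4/EI
  relative rotation θ_0 = (112.6 + 126.4)/EI = 239/EI
A unit hogging moment at C produces rotation L₁/(3EI) + L₂/(3EI) = 4.333/EI.
Slope continuity at C: θ_0 = M_C·4.333/EI, so M_C = 239/4.333 = 55.14 kip·ft (hogging).
Span CE, ΣM about E: R_C^{CE}·10 = 108.3 + 55.14, so R_C^{CE} = 16.35 kip and R_E = 32.5 − 16.35 = 16.15 kip.

R_E = 16.15 kip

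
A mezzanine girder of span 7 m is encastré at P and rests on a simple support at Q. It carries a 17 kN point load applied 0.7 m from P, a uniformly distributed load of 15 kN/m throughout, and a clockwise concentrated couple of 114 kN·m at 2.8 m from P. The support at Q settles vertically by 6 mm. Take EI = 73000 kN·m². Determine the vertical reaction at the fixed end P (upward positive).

Remove the prop at Q; the released (primary) structure is a cantilever built in at P.
Deflection at Q on the released cantilever, summing each load's contribution:
  point load 17 at a = 0.7: Pa²(3L − a)/(6EI) = 28.18/EI
  UDL 15: wL⁴/(8EI) = 4502/EI
  clockwise couple 114 at a = 2.8: M₀a(2L − a)/(2EI) = 1788/EI
  δ_0 = 6318/EI
Flexibility coefficient — unit upward force at Q: δ_{QQ} = L³/(3EI) = 114.3/EI.
With EI = 73000 kN·m²: δ_0 = 0.086542 m and δ_{QQ} = 0.001566 m/kN.
Compatibility — the beam at Q must follow the support down by 0.006 m: δ_0 − R_Q·δ_{QQ} = 0.006, so R_Q = (0.086542 − 0.006)/0.001566 = 51.42 kN.
Vertical equilibrium: R_P = ΣP − R_Q = 122 − 51.42 = 70.58 kN.

R_P = 70.58 kN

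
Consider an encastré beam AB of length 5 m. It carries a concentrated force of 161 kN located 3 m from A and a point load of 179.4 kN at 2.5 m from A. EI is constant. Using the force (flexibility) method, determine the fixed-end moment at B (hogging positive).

M_B = 228 kN·m

Release both end moments; the primary structure is a simply-supported span AB with redundants M_A and M_B.
On the primary (simply-supported) span, the end slopes from the loading are:
  at A: point load 161 at a = 3: Pab(L + b)/(6LEI) = 225.4/EI
  at B: point load 161 at a = 3: Pab(L + a)/(6LEI) = 257.6/EI
  at A: point load 179.4 at a = 2.5: Pab(L + b)/(6LEI) = 280.3/EI
  at B: point load 179.4 at a = 2.5: Pab(L + a)/(6LEI) = 280.3/EI
  θ_A0 = 505.7/EI,  θ_B0 = 537.9/EI
Flexibility coefficients: a unit moment at one end gives L/(3EI) there and L/(6EI) at the far end, so f₁₁ = f₂₂ = 1.667/EI and f₁₂ = f₂₁ = 0.8333/EI.
Compatibility — zero rotation at each built-in end:
  1.667 M_A + 0.8333 M_B = 505.7
  0.8333 M_A + 1.667 M_B = 537.9
Solving the pair gives M_A = 189.4 kN·m and M_B = 228 kN·m (hogging).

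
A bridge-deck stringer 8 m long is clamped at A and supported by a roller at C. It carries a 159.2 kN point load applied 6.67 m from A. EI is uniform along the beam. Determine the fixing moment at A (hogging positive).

M_A = 102.9 kN·m

Take the reaction at C as the redundant and release it; the primary structure is a cantilever fixed at A.
Primary-structure tip deflection at C by superposition:
  point load 159.2 at a = 6.67: Pa²(3L − a)/(6EI) = 20457/EI
Flexibility coefficient — unit upward force at C: δ_{CC} = L³/(3EI) = 170.7/EI.
Compatibility at C: δ_0 − R_C·δ_{CC} = 0, so R_C = 20457/170.7 = 119.9 kN.
Moment equilibrium about A: M_A = Σ(load moments about A) − R_C·L = 1062 − 119.9×8 = 102.9 kN·m.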